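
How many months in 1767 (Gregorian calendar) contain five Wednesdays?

A month of length L has five Wednesdays iff its first Wednesday is on day ≤ L−28 (so day 1–3 in a 31-day month, 1–2 in a 30-day month, day 1 in a leap February).
Checking each month of 1767: Jan starts Thu (31d); Feb starts Sun (28d); Mar starts Sun (31d); Apr starts Wed (30d) ✓; May starts Fri (31d); Jun starts Mon (30d); Jul starts Wed (31d) ✓; Aug starts Sat (31d); Sep starts Tue (30d) ✓; Oct starts Thu (31d); Nov starts Sun (30d); Dec starts Tue (31d) ✓.
Five-Wednesday months: April, July, September, December → 4.

4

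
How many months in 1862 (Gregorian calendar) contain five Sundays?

4

A month of length L has five Sundays iff its first Sunday is on day ≤ L−28 (so day 1–3 in a 31-day month, 1–2 in a 30-day month, day 1 in a leap February).
Checking each month of 1862: Jan starts Wed (31d); Feb starts Sat (28d); Mar starts Sat (31d) ✓; Apr starts Tue (30d); May starts Thu (31d); Jun starts Sun (30d) ✓; Jul starts Tue (31d); Aug starts Fri (31d) ✓; Sep starts Mon (30d); Oct starts Wed (31d); Nov starts Sat (30d) ✓; Dec starts Mon (31d).
Five-Sunday months: March, June, August, November → 4.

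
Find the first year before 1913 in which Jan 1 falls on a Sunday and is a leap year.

1888

Jan 1 advances by 2 weekdays after a leap year and by 1 after a common year.
1913: Jan 1 is Wednesday.
1912: Monday (leap)
1911: Sunday
1910: Saturday
1909: Friday
1908: Wednesday (leap)
1907: Tuesday
1906: Monday
1905: Sunday
1904: Friday (leap)
1903: Thursday
1902: Wednesday
1901: Tuesday
1900: Monday
1899: Sunday
1898: Saturday
1897: Friday
1896: Wednesday (leap)
1895: Tuesday
1894: Monday
1893: Sunday
1892: Friday (leap)
1891: Thursday
1890: Wednesday
1889: Tuesday
1888: Sunday (leap)
1888 begins on a Sunday and is a leap year.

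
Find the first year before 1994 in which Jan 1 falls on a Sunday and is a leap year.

1984

Jan 1 advances by 2 weekdays after a leap year and by 1 after a common year.
1994: Jan 1 is Saturday.
1993: Friday
1992: Wednesday (leap)
1991: Tuesday
1990: Monday
1989: Sunday
1988: Friday (leap)
1987: Thursday
1986: Wednesday
1985: Tuesday
1984: Sunday (leap)
1984 begins on a Sunday and is a leap year.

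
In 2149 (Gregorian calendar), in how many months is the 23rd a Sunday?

3

Check the 23rd of each month of 2149: Jan 23: Thu, Feb 23: Sun, Mar 23: Sun, Apr 23: Wed, May 23: Fri, Jun 23: Mon, Jul 23: Wed, Aug 23: Sat, Sep 23: Tue, Oct 23: Thu, Nov 23: Sun, Dec 23: Tue.
Sunday occurs in February, March, November — 3 months.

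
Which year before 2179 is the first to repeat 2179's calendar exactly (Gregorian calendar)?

Two years share a calendar iff Jan 1 falls on the same weekday and both are leap or both are common. 2179: Jan 1 is Friday, common year.
2178: Jan 1 Thursday, common
2177: Jan 1 Wednesday, common
2176: Jan 1 Monday, leap
2175: Jan 1 Sunday, common
2174: Jan 1 Saturday, common
2173: Jan 1 Friday, common
2173 matches on both conditions.

2173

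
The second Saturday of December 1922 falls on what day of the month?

December 1, 1922 is a Friday, so the first Saturday is the 2nd.
The second Saturday is 2 + 7 = 9.

9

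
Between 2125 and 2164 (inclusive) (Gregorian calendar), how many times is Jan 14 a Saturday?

6

Track Jan 14's weekday year by year (advancing +1, or +2 across a Feb 29):
  2125: Sun  2126: Mon (+1)  2127: Tue (+1)  2128: Wed (+1)  2129: Fri (+2)
  2130: Sat (+1) ✓  2131: Sun (+1)  2132: Mon (+1)  2133: Wed (+2)  2134: Thu (+1)
  2135: Fri (+1)  2136: Sat (+1) ✓  2137: Mon (+2)  2138: Tue (+1)  … (12 more years) …
  2151: Thu (+1)  2152: Fri (+1)  2153: Sun (+2)  2154: Mon (+1)  2155: Tue (+1)
  2156: Wed (+1)  2157: Fri (+2)  2158: Sat (+1) ✓  2159: Sun (+1)  2160: Mon (+1)
  2161: Wed (+2)  2162: Thu (+1)  2163: Fri (+1)  2164: Sat (+1) ✓
Saturday years: 2130, 2136, 2141, 2147, 2158, 2164 — 6 in total.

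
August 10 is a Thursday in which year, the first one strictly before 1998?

1995

From one year to the next, a fixed date's weekday advances by 1, or by 2 when a Feb 29 lies between the two dates.
1998: August 10 is Monday.
1997: Sunday (−1)
1996: Saturday (−1)
1995: Thursday (−2)
August 10 falls on a Thursday in 1995.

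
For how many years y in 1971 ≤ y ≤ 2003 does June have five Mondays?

June has 30 days; it has five Mondays when Monday falls among the first (month-length − 28) days — i.e. when June 1 is one of Monday/Sunday.
June 1 by year: 1971:Tue 1972:Thu 1973:Fri 1974:Sat 1975:Sun✓ 1976:Tue 1977:Wed 1978:Thu 1979:Fri 1980:Sun✓ 1981:Mon✓ 1982:Tue 1983:Wed 1984:Fri 1985:Sat …(3 more)… 1989:Thu 1990:Fri 1991:Sat 1992:Mon✓ 1993:Tue 1994:Wed 1995:Thu 1996:Sat 1997:Sun✓ 1998:Mon✓ 1999:Tue 2000:Thu 2001:Fri 2002:Sat 2003:Sun✓
Years with five Mondays: 1975, 1980, 1981, 1986, 1987, 1992, 1997, 1998, 2003 → 9.

9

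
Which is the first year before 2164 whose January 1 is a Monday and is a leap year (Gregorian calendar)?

Jan 1 advances by 2 weekdays after a leap year and by 1 after a common year.
2164: Jan 1 is Sunday (leap).
2163: Saturday
2162: Friday
2161: Thursday
2160: Tuesday (leap)
2159: Monday
2158: Sunday
2157: Saturday
2156: Thursday (leap)
2155: Wednesday
2154: Tuesday
2153: Monday
2152: Saturday (leap)
2151: Friday
2150: Thursday
2149: Wednesday
2148: Monday (leap)
2148 begins on a Monday and is a leap year.

2148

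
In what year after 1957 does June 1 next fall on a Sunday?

1958

From one year to the next, a fixed date's weekday advances by 1, or by 2 when a Feb 29 lies between the two dates.
1957: June 1 is Saturday.
1958: Sunday (+1)
June 1 falls on a Sunday in 1958.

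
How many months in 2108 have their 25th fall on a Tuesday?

Check the 25th of each month of 2108: Jan 25: Wed, Feb 25: Sat, Mar 25: Sun, Apr 25: Wed, May 25: Fri, Jun 25: Mon, Jul 25: Wed, Aug 25: Sat, Sep 25: Tue, Oct 25: Thu, Nov 25: Sun, Dec 25: Tue.
Tuesday occurs in September, December — 2 months.

2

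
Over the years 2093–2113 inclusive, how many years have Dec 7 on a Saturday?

Track Dec 7's weekday year by year (advancing +1, or +2 across a Feb 29):
  2093: Mon  2094: Tue (+1)  2095: Wed (+1)  2096: Fri (+2)  2097: Sat (+1) ✓
  2098: Sun (+1)  2099: Mon (+1)  2100: Tue (+1)  2101: Wed (+1)  2102: Thu (+1)
  2103: Fri (+1)  2104: Sun (+2)  2105: Mon (+1)  2106: Tue (+1)  2107: Wed (+1)
  2108: Fri (+2)  2109: Sat (+1) ✓  2110: Sun (+1)  2111: Mon (+1)  2112: Wed (+2)
  2113: Thu (+1)
Saturday years: 2097, 2109 — 2 in total.

2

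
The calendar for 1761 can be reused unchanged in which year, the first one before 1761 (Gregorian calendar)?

1750

Two years share a calendar iff Jan 1 falls on the same weekday and both are leap or both are common. 1761: Jan 1 is Thursday, common year.
1760: Jan 1 Tuesday, leap
1759: Jan 1 Monday, common
1758: Jan 1 Sunday, common
1757: Jan 1 Saturday, common
1756: Jan 1 Thursday, leap
1755: Jan 1 Wednesday, common
1754: Jan 1 Tuesday, common
1753: Jan 1 Monday, common
1752: Jan 1 Saturday, leap
1751: Jan 1 Friday, common
1750: Jan 1 Thursday, common
1750 matches on both conditions.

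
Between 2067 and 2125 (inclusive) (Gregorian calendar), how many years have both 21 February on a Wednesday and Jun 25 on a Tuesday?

Check each year's weekday for 21 February and Jun 25:
  2067: Mon/Sat  2068: Tue/Mon  2069: Thu/Tue  2070: Fri/Wed  2071: Sat/Thu  2072: Sun/Sat  2073: Tue/Sun  2074: Wed/Mon  2075: Thu/Tue  2076: Fri/Thu  2077: Sun/Fri  2078: Mon/Sat  2079: Tue/Sun  2080: Wed/Tue ✓  …(31 more)…  2112: Sun/Sat  2113: Tue/Sun  2114: Wed/Mon  2115: Thu/Tue  2116: Fri/Thu  2117: Sun/Fri  2118: Mon/Sat  2119: Tue/Sun  2120: Wed/Tue ✓  2121: Fri/Wed  2122: Sat/Thu  2123: Sun/Fri  2124: Mon/Sun  2125: Wed/Mon
Both conditions hold in: 2080, 2120 — 2.

2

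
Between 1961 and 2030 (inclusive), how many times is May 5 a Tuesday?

10

Track May 5's weekday year by year (advancing +1, or +2 across a Feb 29):
  1961: Fri  1962: Sat (+1)  1963: Sun (+1)  1964: Tue (+2) ✓  1965: Wed (+1)
  1966: Thu (+1)  1967: Fri (+1)  1968: Sun (+2)  1969: Mon (+1)  1970: Tue (+1) ✓
  1971: Wed (+1)  1972: Fri (+2)  1973: Sat (+1)  1974: Sun (+1)  … (42 more years) …
  2017: Fri (+1)  2018: Sat (+1)  2019: Sun (+1)  2020: Tue (+2) ✓  2021: Wed (+1)
  2022: Thu (+1)  2023: Fri (+1)  2024: Sun (+2)  2025: Mon (+1)  2026: Tue (+1) ✓
  2027: Wed (+1)  2028: Fri (+2)  2029: Sat (+1)  2030: Sun (+1)
Tuesday years: 1964, 1970, 1981, 1987, 1992, 1998, 2009, 2015, 2020, 2026 — 10 in total.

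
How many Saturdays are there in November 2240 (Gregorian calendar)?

November 2240 has 30 days and begins on Sunday.
The first Saturday is November 7.
Saturdays fall on 7, 14, 21, 28 — that's 4.

4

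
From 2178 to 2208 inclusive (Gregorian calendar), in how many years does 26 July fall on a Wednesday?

3

Track 26 July's weekday year by year (advancing +1, or +2 across a Feb 29):
  2178: Sun  2179: Mon (+1)  2180: Wed (+2) ✓  2181: Thu (+1)  2182: Fri (+1)
  2183: Sat (+1)  2184: Mon (+2)  2185: Tue (+1)  2186: Wed (+1) ✓  2187: Thu (+1)
  2188: Sat (+2)  2189: Sun (+1)  2190: Mon (+1)  2191: Tue (+1)  … (3 more years) …
  2195: Sun (+1)  2196: Tue (+2)  2197: Wed (+1) ✓  2198: Thu (+1)  2199: Fri (+1)
  2200: Sat (+1)  2201: Sun (+1)  2202: Mon (+1)  2203: Tue (+1)  2204: Thu (+2)
  2205: Fri (+1)  2206: Sat (+1)  2207: Sun (+1)  2208: Tue (+2)
Wednesday years: 2180, 2186, 2197 — 3 in total.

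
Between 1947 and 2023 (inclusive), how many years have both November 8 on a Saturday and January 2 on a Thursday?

Check each year's weekday for November 8 and January 2:
  1947: Sat/Thu ✓  1948: Mon/Fri  1949: Tue/Sun  1950: Wed/Mon  1951: Thu/Tue  1952: Sat/Wed  1953: Sun/Fri  1954: Mon/Sat  1955: Tue/Sun  1956: Thu/Mon  1957: Fri/Wed  1958: Sat/Thu ✓  1959: Sun/Fri  1960: Tue/Sat  …(49 more)…  2010: Mon/Sat  2011: Tue/Sun  2012: Thu/Mon  2013: Fri/Wed  2014: Sat/Thu ✓  2015: Sun/Fri  2016: Tue/Sat  2017: Wed/Mon  2018: Thu/Tue  2019: Fri/Wed  2020: Sun/Thu  2021: Mon/Sat  2022: Tue/Sun  2023: Wed/Mon
Both conditions hold in: 1947, 1958, 1969, 1975, 1986, 1997, 2003, 2014 — 8.

8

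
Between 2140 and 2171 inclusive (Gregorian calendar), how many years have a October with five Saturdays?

October has 31 days; it has five Saturdays when Saturday falls among the first (month-length − 28) days — i.e. when October 1 is one of Saturday/Friday/Thursday.
October 1 by year: 2140:Sat✓ 2141:Sun 2142:Mon 2143:Tue 2144:Thu✓ 2145:Fri✓ 2146:Sat✓ 2147:Sun 2148:Tue 2149:Wed 2150:Thu✓ 2151:Fri✓ 2152:Sun 2153:Mon 2154:Tue 2155:Wed 2156:Fri✓ 2157:Sat✓ 2158:Sun 2159:Mon 2160:Wed 2161:Thu✓ 2162:Fri✓ 2163:Sat✓ 2164:Mon 2165:Tue 2166:Wed 2167:Thu✓ 2168:Sat✓ 2169:Sun 2170:Mon 2171:Tue
Years with five Saturdays: 2140, 2144, 2145, 2146, 2150, 2151, 2156, 2157, 2161, 2162, 2163, 2167, 2168 → 13.

13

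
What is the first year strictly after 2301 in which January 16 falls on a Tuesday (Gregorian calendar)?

2306

From one year to the next, a fixed date's weekday advances by 1, or by 2 when a Feb 29 lies between the two dates.
2301: January 16 is Wednesday.
2302: Thursday (+1)
2303: Friday (+1)
2304: Saturday (+1)
2305: Monday (+2)
2306: Tuesday (+1)
January 16 falls on a Tuesday in 2306.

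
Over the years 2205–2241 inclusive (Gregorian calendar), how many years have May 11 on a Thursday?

Track May 11's weekday year by year (advancing +1, or +2 across a Feb 29):
  2205: Sat  2206: Sun (+1)  2207: Mon (+1)  2208: Wed (+2)  2209: Thu (+1) ✓
  2210: Fri (+1)  2211: Sat (+1)  2212: Mon (+2)  2213: Tue (+1)  2214: Wed (+1)
  2215: Thu (+1) ✓  2216: Sat (+2)  2217: Sun (+1)  2218: Mon (+1)  … (9 more years) …
  2228: Sun (+2)  2229: Mon (+1)  2230: Tue (+1)  2231: Wed (+1)  2232: Fri (+2)
  2233: Sat (+1)  2234: Sun (+1)  2235: Mon (+1)  2236: Wed (+2)  2237: Thu (+1) ✓
  2238: Fri (+1)  2239: Sat (+1)  2240: Mon (+2)  2241: Tue (+1)
Thursday years: 2209, 2215, 2220, 2226, 2237 — 5 in total.

5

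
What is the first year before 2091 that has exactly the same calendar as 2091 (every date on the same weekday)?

2085

Two years share a calendar iff Jan 1 falls on the same weekday and both are leap or both are common. 2091: Jan 1 is Monday, common year.
2090: Jan 1 Sunday, common
2089: Jan 1 Saturday, common
2088: Jan 1 Thursday, leap
2087: Jan 1 Wednesday, common
2086: Jan 1 Tuesday, common
2085: Jan 1 Monday, common
2085 matches on both conditions.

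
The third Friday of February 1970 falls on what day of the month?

February 1, 1970 is a Sunday, so the first Friday is the 6th.
The third Friday is 6 + 14 = 20.

20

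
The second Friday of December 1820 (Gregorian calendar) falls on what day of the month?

8

December 1, 1820 is a Friday, so the first Friday is the 1st.
The second Friday is 1 + 7 = 8.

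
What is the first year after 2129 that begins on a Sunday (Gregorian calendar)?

2130

Jan 1 advances by 2 weekdays after a leap year and by 1 after a common year.
2129: Jan 1 is Saturday.
2130: Sunday
2130 begins on a Sunday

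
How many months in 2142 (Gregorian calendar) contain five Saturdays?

4

A month of length L has five Saturdays iff its first Saturday is on day ≤ L−28 (so day 1–3 in a 31-day month, 1–2 in a 30-day month, day 1 in a leap February).
Checking each month of 2142: Jan starts Mon (31d); Feb starts Thu (28d); Mar starts Thu (31d) ✓; Apr starts Sun (30d); May starts Tue (31d); Jun starts Fri (30d) ✓; Jul starts Sun (31d); Aug starts Wed (31d); Sep starts Sat (30d) ✓; Oct starts Mon (31d); Nov starts Thu (30d); Dec starts Sat (31d) ✓.
Five-Saturday months: March, June, September, December → 4.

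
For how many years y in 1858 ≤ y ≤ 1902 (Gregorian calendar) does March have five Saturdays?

20

March has 31 days; it has five Saturdays when Saturday falls among the first (month-length − 28) days — i.e. when March 1 is one of Saturday/Friday/Thursday.
March 1 by year: 1858:Mon 1859:Tue 1860:Thu✓ 1861:Fri✓ 1862:Sat✓ 1863:Sun 1864:Tue 1865:Wed 1866:Thu✓ 1867:Fri✓ 1868:Sun 1869:Mon 1870:Tue 1871:Wed 1872:Fri✓ …(15 more)… 1888:Thu✓ 1889:Fri✓ 1890:Sat✓ 1891:Sun 1892:Tue 1893:Wed 1894:Thu✓ 1895:Fri✓ 1896:Sun 1897:Mon 1898:Tue 1899:Wed 1900:Thu✓ 1901:Fri✓ 1902:Sat✓
Years with five Saturdays: 1860, 1861, 1862, 1866, 1867, 1872, 1873, 1877, 1878, 1879, 1883, 1884, 1888, 1889, 1890, 1894, 1895, 1900, 1901, 1902 → 20.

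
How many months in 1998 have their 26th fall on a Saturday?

2

Check the 26th of each month of 1998: Jan 26: Mon, Feb 26: Thu, Mar 26: Thu, Apr 26: Sun, May 26: Tue, Jun 26: Fri, Jul 26: Sun, Aug 26: Wed, Sep 26: Sat, Oct 26: Mon, Nov 26: Thu, Dec 26: Sat.
Saturday occurs in September, December — 2 months.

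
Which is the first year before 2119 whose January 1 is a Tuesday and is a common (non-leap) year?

Jan 1 advances by 2 weekdays after a leap year and by 1 after a common year.
2119: Jan 1 is Sunday.
2118: Saturday
2117: Friday
2116: Wednesday (leap)
2115: Tuesday
2115 begins on a Tuesday and is a common year.

2115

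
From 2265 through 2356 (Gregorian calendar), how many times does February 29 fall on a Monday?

Leap years in 2265–2356: 22 of them.
Feb 29 weekday advances by 5 (mod 7) from one leap year to the next four years later (or differs when a century non-leap intervenes).
Leap-day weekdays: 2268:Sat 2272:Thu 2276:Tue 2280:Sun 2284:Fri 2288:Wed 2292:Mon✓ 2296:Sat 2304:Mon✓ 2308:Sat 2312:Thu 2316:Tue 2320:Sun 2324:Fri 2328:Wed 2332:Mon✓ 2336:Sat 2340:Thu 2344:Tue 2348:Sun 2352:Fri 2356:Wed
Monday: 2292, 2304, 2332 → 3.

3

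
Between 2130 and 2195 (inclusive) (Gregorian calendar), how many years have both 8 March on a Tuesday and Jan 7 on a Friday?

Check each year's weekday for 8 March and Jan 7:
  2130: Wed/Sat  2131: Thu/Sun  2132: Sat/Mon  2133: Sun/Wed  2134: Mon/Thu  2135: Tue/Fri ✓  2136: Thu/Sat  2137: Fri/Mon  2138: Sat/Tue  2139: Sun/Wed  2140: Tue/Thu  2141: Wed/Sat  2142: Thu/Sun  2143: Fri/Mon  …(38 more)…  2182: Fri/Mon  2183: Sat/Tue  2184: Mon/Wed  2185: Tue/Fri ✓  2186: Wed/Sat  2187: Thu/Sun  2188: Sat/Mon  2189: Sun/Wed  2190: Mon/Thu  2191: Tue/Fri ✓  2192: Thu/Sat  2193: Fri/Mon  2194: Sat/Tue  2195: Sun/Wed
Both conditions hold in: 2135, 2146, 2157, 2163, 2174, 2185, 2191 — 7.

7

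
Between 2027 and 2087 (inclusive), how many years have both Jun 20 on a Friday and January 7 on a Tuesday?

7

Check each year's weekday for Jun 20 and January 7:
  2027: Sun/Thu  2028: Tue/Fri  2029: Wed/Sun  2030: Thu/Mon  2031: Fri/Tue ✓  2032: Sun/Wed  2033: Mon/Fri  2034: Tue/Sat  2035: Wed/Sun  2036: Fri/Mon  2037: Sat/Wed  2038: Sun/Thu  2039: Mon/Fri  2040: Wed/Sat  …(33 more)…  2074: Wed/Sun  2075: Thu/Mon  2076: Sat/Tue  2077: Sun/Thu  2078: Mon/Fri  2079: Tue/Sat  2080: Thu/Sun  2081: Fri/Tue ✓  2082: Sat/Wed  2083: Sun/Thu  2084: Tue/Fri  2085: Wed/Sun  2086: Thu/Mon  2087: Fri/Tue ✓
Both conditions hold in: 2031, 2042, 2053, 2059, 2070, 2081, 2087 — 7.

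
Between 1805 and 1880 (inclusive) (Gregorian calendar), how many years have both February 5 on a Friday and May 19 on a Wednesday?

8

Check each year's weekday for February 5 and May 19:
  1805: Tue/Sun  1806: Wed/Mon  1807: Thu/Tue  1808: Fri/Thu  1809: Sun/Fri  1810: Mon/Sat  1811: Tue/Sun  1812: Wed/Tue  1813: Fri/Wed ✓  1814: Sat/Thu  1815: Sun/Fri  1816: Mon/Sun  1817: Wed/Mon  1818: Thu/Tue  …(48 more)…  1867: Tue/Sun  1868: Wed/Tue  1869: Fri/Wed ✓  1870: Sat/Thu  1871: Sun/Fri  1872: Mon/Sun  1873: Wed/Mon  1874: Thu/Tue  1875: Fri/Wed ✓  1876: Sat/Fri  1877: Mon/Sat  1878: Tue/Sun  1879: Wed/Mon  1880: Thu/Wed
Both conditions hold in: 1813, 1819, 1830, 1841, 1847, 1858, 1869, 1875 — 8.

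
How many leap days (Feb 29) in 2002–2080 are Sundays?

3

Leap years in 2002–2080: 20 of them.
Feb 29 weekday advances by 5 (mod 7) from one leap year to the next four years later (or differs when a century non-leap intervenes).
Leap-day weekdays: 2004:Sun✓ 2008:Fri 2012:Wed 2016:Mon 2020:Sat 2024:Thu 2028:Tue 2032:Sun✓ 2036:Fri 2040:Wed 2044:Mon 2048:Sat 2052:Thu 2056:Tue 2060:Sun✓ 2064:Fri 2068:Wed 2072:Mon 2076:Sat 2080:Thu
Sunday: 2004, 2032, 2060 → 3.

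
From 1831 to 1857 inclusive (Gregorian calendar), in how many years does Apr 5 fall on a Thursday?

Track Apr 5's weekday year by year (advancing +1, or +2 across a Feb 29):
  1831: Tue  1832: Thu (+2) ✓  1833: Fri (+1)  1834: Sat (+1)  1835: Sun (+1)
  1836: Tue (+2)  1837: Wed (+1)  1838: Thu (+1) ✓  1839: Fri (+1)  1840: Sun (+2)
  1841: Mon (+1)  1842: Tue (+1)  1843: Wed (+1)  1844: Fri (+2)  1845: Sat (+1)
  1846: Sun (+1)  1847: Mon (+1)  1848: Wed (+2)  1849: Thu (+1) ✓  1850: Fri (+1)
  1851: Sat (+1)  1852: Mon (+2)  1853: Tue (+1)  1854: Wed (+1)  1855: Thu (+1) ✓
  1856: Sat (+2)  1857: Sun (+1)
Thursday years: 1832, 1838, 1849, 1855 — 4 in total.

4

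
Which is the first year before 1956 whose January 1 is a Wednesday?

Jan 1 advances by 2 weekdays after a leap year and by 1 after a common year.
1956: Jan 1 is Sunday (leap).
1955: Saturday
1954: Friday
1953: Thursday
1952: Tuesday (leap)
1951: Monday
1950: Sunday
1949: Saturday
1948: Thursday (leap)
1947: Wednesday
1947 begins on a Wednesday

1947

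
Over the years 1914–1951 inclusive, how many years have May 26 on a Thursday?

5

Track May 26's weekday year by year (advancing +1, or +2 across a Feb 29):
  1914: Tue  1915: Wed (+1)  1916: Fri (+2)  1917: Sat (+1)  1918: Sun (+1)
  1919: Mon (+1)  1920: Wed (+2)  1921: Thu (+1) ✓  1922: Fri (+1)  1923: Sat (+1)
  1924: Mon (+2)  1925: Tue (+1)  1926: Wed (+1)  1927: Thu (+1) ✓  … (10 more years) …
  1938: Thu (+1) ✓  1939: Fri (+1)  1940: Sun (+2)  1941: Mon (+1)  1942: Tue (+1)
  1943: Wed (+1)  1944: Fri (+2)  1945: Sat (+1)  1946: Sun (+1)  1947: Mon (+1)
  1948: Wed (+2)  1949: Thu (+1) ✓  1950: Fri (+1)  1951: Sat (+1)
Thursday years: 1921, 1927, 1932, 1938, 1949 — 5 in total.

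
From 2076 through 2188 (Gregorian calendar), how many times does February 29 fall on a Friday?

5

Leap years in 2076–2188: 28 of them.
Feb 29 weekday advances by 5 (mod 7) from one leap year to the next four years later (or differs when a century non-leap intervenes).
Leap-day weekdays: 2076:Sat 2080:Thu 2084:Tue 2088:Sun 2092:Fri✓ 2096:Wed 2104:Fri✓ 2108:Wed 2112:Mon 2116:Sat 2120:Thu 2124:Tue 2128:Sun 2132:Fri✓ 2136:Wed 2140:Mon 2144:Sat 2148:Thu 2152:Tue 2156:Sun 2160:Fri✓ 2164:Wed 2168:Mon 2172:Sat 2176:Thu 2180:Tue 2184:Sun 2188:Fri✓
Friday: 2092, 2104, 2132, 2160, 2188 → 5.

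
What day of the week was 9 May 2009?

Saturday

January 1, 2009 is a Thursday.
May 9 is day 129 of the year, i.e. 128 days after Jan 1.
128 mod 7 = 2, so advance 2 weekdays from Thursday: Saturday.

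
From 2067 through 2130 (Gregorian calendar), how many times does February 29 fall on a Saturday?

2

Leap years in 2067–2130: 15 of them.
Feb 29 weekday advances by 5 (mod 7) from one leap year to the next four years later (or differs when a century non-leap intervenes).
Leap-day weekdays: 2068:Wed 2072:Mon 2076:Sat✓ 2080:Thu 2084:Tue 2088:Sun 2092:Fri 2096:Wed 2104:Fri 2108:Wed 2112:Mon 2116:Sat✓ 2120:Thu 2124:Tue 2128:Sun
Saturday: 2076, 2116 → 2.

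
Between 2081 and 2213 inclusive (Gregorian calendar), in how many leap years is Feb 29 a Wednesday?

6

Leap years in 2081–2213: 31 of them.
Feb 29 weekday advances by 5 (mod 7) from one leap year to the next four years later (or differs when a century non-leap intervenes).
Leap-day weekdays: 2084:Tue 2088:Sun 2092:Fri 2096:Wed✓ 2104:Fri 2108:Wed✓ 2112:Mon 2116:Sat 2120:Thu 2124:Tue 2128:Sun 2132:Fri 2136:Wed✓ …(5 more)… 2160:Fri 2164:Wed✓ 2168:Mon 2172:Sat 2176:Thu 2180:Tue 2184:Sun 2188:Fri 2192:Wed✓ 2196:Mon 2204:Wed✓ 2208:Mon 2212:Sat
Wednesday: 2096, 2108, 2136, 2164, 2192, 2204 → 6.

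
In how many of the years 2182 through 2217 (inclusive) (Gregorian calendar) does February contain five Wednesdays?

February has 28 days (29 in leap years); it has five Wednesdays when Wednesday falls among the first (month-length − 28) days — i.e. when February 1 is Wednesday in a leap year (never in a common year).
February 1 by year: 2182:Fri 2183:Sat 2184:Sun 2185:Tue 2186:Wed 2187:Thu 2188:Fri 2189:Sun 2190:Mon 2191:Tue 2192:Wed✓ 2193:Fri 2194:Sat 2195:Sun 2196:Mon …(6 more)… 2203:Tue 2204:Wed✓ 2205:Fri 2206:Sat 2207:Sun 2208:Mon 2209:Wed 2210:Thu 2211:Fri 2212:Sat 2213:Mon 2214:Tue 2215:Wed 2216:Thu 2217:Sat
Years with five Wednesdays: 2192, 2204 → 2.

2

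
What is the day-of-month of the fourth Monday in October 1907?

October 1, 1907 is a Tuesday, so the first Monday is the 7th.
The fourth Monday is 7 + 21 = 28.

28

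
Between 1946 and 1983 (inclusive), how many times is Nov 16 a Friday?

5

Track Nov 16's weekday year by year (advancing +1, or +2 across a Feb 29):
  1946: Sat  1947: Sun (+1)  1948: Tue (+2)  1949: Wed (+1)  1950: Thu (+1)
  1951: Fri (+1) ✓  1952: Sun (+2)  1953: Mon (+1)  1954: Tue (+1)  1955: Wed (+1)
  1956: Fri (+2) ✓  1957: Sat (+1)  1958: Sun (+1)  1959: Mon (+1)  … (10 more years) …
  1970: Mon (+1)  1971: Tue (+1)  1972: Thu (+2)  1973: Fri (+1) ✓  1974: Sat (+1)
  1975: Sun (+1)  1976: Tue (+2)  1977: Wed (+1)  1978: Thu (+1)  1979: Fri (+1) ✓
  1980: Sun (+2)  1981: Mon (+1)  1982: Tue (+1)  1983: Wed (+1)
Friday years: 1951, 1956, 1962, 1973, 1979 — 5 in total.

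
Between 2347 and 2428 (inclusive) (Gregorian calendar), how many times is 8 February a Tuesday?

12

Track 8 February's weekday year by year (advancing +1, or +2 across a Feb 29):
  2347: Sat  2348: Sun (+1)  2349: Tue (+2) ✓  2350: Wed (+1)  2351: Thu (+1)
  2352: Fri (+1)  2353: Sun (+2)  2354: Mon (+1)  2355: Tue (+1) ✓  2356: Wed (+1)
  2357: Fri (+2)  2358: Sat (+1)  2359: Sun (+1)  2360: Mon (+1)  … (54 more years) …
  2415: Sun (+1)  2416: Mon (+1)  2417: Wed (+2)  2418: Thu (+1)  2419: Fri (+1)
  2420: Sat (+1)  2421: Mon (+2)  2422: Tue (+1) ✓  2423: Wed (+1)  2424: Thu (+1)
  2425: Sat (+2)  2426: Sun (+1)  2427: Mon (+1)  2428: Tue (+1) ✓
Tuesday years: 2349, 2355, 2366, 2372, 2377, 2383, 2394, 2400, 2405, 2411, 2422, 2428 — 12 in total.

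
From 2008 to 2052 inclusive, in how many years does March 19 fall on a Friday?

Track March 19's weekday year by year (advancing +1, or +2 across a Feb 29):
  2008: Wed  2009: Thu (+1)  2010: Fri (+1) ✓  2011: Sat (+1)  2012: Mon (+2)
  2013: Tue (+1)  2014: Wed (+1)  2015: Thu (+1)  2016: Sat (+2)  2017: Sun (+1)
  2018: Mon (+1)  2019: Tue (+1)  2020: Thu (+2)  2021: Fri (+1) ✓  … (17 more years) …
  2039: Sat (+1)  2040: Mon (+2)  2041: Tue (+1)  2042: Wed (+1)  2043: Thu (+1)
  2044: Sat (+2)  2045: Sun (+1)  2046: Mon (+1)  2047: Tue (+1)  2048: Thu (+2)
  2049: Fri (+1) ✓  2050: Sat (+1)  2051: Sun (+1)  2052: Tue (+2)
Friday years: 2010, 2021, 2027, 2032, 2038, 2049 — 6 in total.

6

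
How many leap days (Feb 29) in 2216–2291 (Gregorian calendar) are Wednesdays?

3

Leap years in 2216–2291: 19 of them.
Feb 29 weekday advances by 5 (mod 7) from one leap year to the next four years later (or differs when a century non-leap intervenes).
Leap-day weekdays: 2216:Thu 2220:Tue 2224:Sun 2228:Fri 2232:Wed✓ 2236:Mon 2240:Sat 2244:Thu 2248:Tue 2252:Sun 2256:Fri 2260:Wed✓ 2264:Mon 2268:Sat 2272:Thu 2276:Tue 2280:Sun 2284:Fri 2288:Wed✓
Wednesday: 2232, 2260, 2288 → 3.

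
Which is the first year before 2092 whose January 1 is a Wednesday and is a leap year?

2076

Jan 1 advances by 2 weekdays after a leap year and by 1 after a common year.
2092: Jan 1 is Tuesday (leap).
2091: Monday
2090: Sunday
2089: Saturday
2088: Thursday (leap)
2087: Wednesday
2086: Tuesday
2085: Monday
2084: Saturday (leap)
2083: Friday
2082: Thursday
2081: Wednesday
2080: Monday (leap)
2079: Sunday
2078: Saturday
2077: Friday
2076: Wednesday (leap)
2076 begins on a Wednesday and is a leap year.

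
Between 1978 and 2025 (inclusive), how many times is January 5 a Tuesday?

7

Track January 5's weekday year by year (advancing +1, or +2 across a Feb 29):
  1978: Thu  1979: Fri (+1)  1980: Sat (+1)  1981: Mon (+2)  1982: Tue (+1) ✓
  1983: Wed (+1)  1984: Thu (+1)  1985: Sat (+2)  1986: Sun (+1)  1987: Mon (+1)
  1988: Tue (+1) ✓  1989: Thu (+2)  1990: Fri (+1)  1991: Sat (+1)  … (20 more years) …
  2012: Thu (+1)  2013: Sat (+2)  2014: Sun (+1)  2015: Mon (+1)  2016: Tue (+1) ✓
  2017: Thu (+2)  2018: Fri (+1)  2019: Sat (+1)  2020: Sun (+1)  2021: Tue (+2) ✓
  2022: Wed (+1)  2023: Thu (+1)  2024: Fri (+1)  2025: Sun (+2)
Tuesday years: 1982, 1988, 1993, 1999, 2010, 2016, 2021 — 7 in total.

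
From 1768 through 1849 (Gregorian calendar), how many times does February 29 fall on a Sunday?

2

Leap years in 1768–1849: 20 of them.
Feb 29 weekday advances by 5 (mod 7) from one leap year to the next four years later (or differs when a century non-leap intervenes).
Leap-day weekdays: 1768:Mon 1772:Sat 1776:Thu 1780:Tue 1784:Sun✓ 1788:Fri 1792:Wed 1796:Mon 1804:Wed 1808:Mon 1812:Sat 1816:Thu 1820:Tue 1824:Sun✓ 1828:Fri 1832:Wed 1836:Mon 1840:Sat 1844:Thu 1848:Tue
Sunday: 1784, 1824 → 2.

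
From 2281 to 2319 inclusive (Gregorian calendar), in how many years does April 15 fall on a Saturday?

Track April 15's weekday year by year (advancing +1, or +2 across a Feb 29):
  2281: Fri  2282: Sat (+1) ✓  2283: Sun (+1)  2284: Tue (+2)  2285: Wed (+1)
  2286: Thu (+1)  2287: Fri (+1)  2288: Sun (+2)  2289: Mon (+1)  2290: Tue (+1)
  2291: Wed (+1)  2292: Fri (+2)  2293: Sat (+1) ✓  2294: Sun (+1)  … (11 more years) …
  2306: Sun (+1)  2307: Mon (+1)  2308: Wed (+2)  2309: Thu (+1)  2310: Fri (+1)
  2311: Sat (+1) ✓  2312: Mon (+2)  2313: Tue (+1)  2314: Wed (+1)  2315: Thu (+1)
  2316: Sat (+2) ✓  2317: Sun (+1)  2318: Mon (+1)  2319: Tue (+1)
Saturday years: 2282, 2293, 2299, 2305, 2311, 2316 — 6 in total.

6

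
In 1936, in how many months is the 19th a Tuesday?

Check the 19th of each month of 1936: Jan 19: Sun, Feb 19: Wed, Mar 19: Thu, Apr 19: Sun, May 19: Tue, Jun 19: Fri, Jul 19: Sun, Aug 19: Wed, Sep 19: Sat, Oct 19: Mon, Nov 19: Thu, Dec 19: Sat.
Tuesday occurs in May — 1 month.

1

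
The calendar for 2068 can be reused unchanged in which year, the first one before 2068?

Two years share a calendar iff Jan 1 falls on the same weekday and both are leap or both are common. 2068: Jan 1 is Sunday, leap year.
2067: Jan 1 Saturday, common
2066: Jan 1 Friday, common
2065: Jan 1 Thursday, common
2064: Jan 1 Tuesday, leap
2063: Jan 1 Monday, common
2062: Jan 1 Sunday, common
2061: Jan 1 Saturday, common
2060: Jan 1 Thursday, leap
2059: Jan 1 Wednesday, common
2058: Jan 1 Tuesday, common
2057: Jan 1 Monday, common
2056: Jan 1 Saturday, leap
2055: Jan 1 Friday, common
2054: Jan 1 Thursday, common
2053: Jan 1 Wednesday, common
2052: Jan 1 Monday, leap
2051: Jan 1 Sunday, common
2050: Jan 1 Saturday, common
2049: Jan 1 Friday, common
2048: Jan 1 Wednesday, leap
2047: Jan 1 Tuesday, common
2046: Jan 1 Monday, common
2045: Jan 1 Sunday, common
2044: Jan 1 Friday, leap
2043: Jan 1 Thursday, common
2042: Jan 1 Wednesday, common
2041: Jan 1 Tuesday, common
2040: Jan 1 Sunday, leap
2040 matches on both conditions.

2040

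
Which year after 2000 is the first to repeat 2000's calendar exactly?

2028

Two years share a calendar iff Jan 1 falls on the same weekday and both are leap or both are common. 2000: Jan 1 is Saturday, leap year.
2001: Jan 1 Monday, common
2002: Jan 1 Tuesday, common
2003: Jan 1 Wednesday, common
2004: Jan 1 Thursday, leap
2005: Jan 1 Saturday, common
2006: Jan 1 Sunday, common
2007: Jan 1 Monday, common
2008: Jan 1 Tuesday, leap
2009: Jan 1 Thursday, common
2010: Jan 1 Friday, common
2011: Jan 1 Saturday, common
2012: Jan 1 Sunday, leap
2013: Jan 1 Tuesday, common
2014: Jan 1 Wednesday, common
2015: Jan 1 Thursday, common
2016: Jan 1 Friday, leap
2017: Jan 1 Sunday, common
2018: Jan 1 Monday, common
2019: Jan 1 Tuesday, common
2020: Jan 1 Wednesday, leap
2021: Jan 1 Friday, common
2022: Jan 1 Saturday, common
2023: Jan 1 Sunday, common
2024: Jan 1 Monday, leap
2025: Jan 1 Wednesday, common
2026: Jan 1 Thursday, common
2027: Jan 1 Friday, common
2028: Jan 1 Saturday, leap
2028 matches on both conditions.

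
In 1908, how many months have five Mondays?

A month of length L has five Mondays iff its first Monday is on day ≤ L−28 (so day 1–3 in a 31-day month, 1–2 in a 30-day month, day 1 in a leap February).
Checking each month of 1908: Jan starts Wed (31d); Feb starts Sat (29d); Mar starts Sun (31d) ✓; Apr starts Wed (30d); May starts Fri (31d); Jun starts Mon (30d) ✓; Jul starts Wed (31d); Aug starts Sat (31d) ✓; Sep starts Tue (30d); Oct starts Thu (31d); Nov starts Sun (30d) ✓; Dec starts Tue (31d).
Five-Monday months: March, June, August, November → 4.

4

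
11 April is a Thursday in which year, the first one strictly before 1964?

From one year to the next, a fixed date's weekday advances by 1, or by 2 when a Feb 29 lies between the two dates.
1964: April 11 is Saturday.
1963: Thursday (−2)
11 April falls on a Thursday in 1963.

1963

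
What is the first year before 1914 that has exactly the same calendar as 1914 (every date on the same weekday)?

Two years share a calendar iff Jan 1 falls on the same weekday and both are leap or both are common. 1914: Jan 1 is Thursday, common year.
1913: Jan 1 Wednesday, common
1912: Jan 1 Monday, leap
1911: Jan 1 Sunday, common
1910: Jan 1 Saturday, common
1909: Jan 1 Friday, common
1908: Jan 1 Wednesday, leap
1907: Jan 1 Tuesday, common
1906: Jan 1 Monday, common
1905: Jan 1 Sunday, common
1904: Jan 1 Friday, leap
1903: Jan 1 Thursday, common
1903 matches on both conditions.

1903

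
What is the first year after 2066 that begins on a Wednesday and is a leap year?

Jan 1 advances by 2 weekdays after a leap year and by 1 after a common year.
2066: Jan 1 is Friday.
2067: Saturday
2068: Sunday (leap)
2069: Tuesday
2070: Wednesday
2071: Thursday
2072: Friday (leap)
2073: Sunday
2074: Monday
2075: Tuesday
2076: Wednesday (leap)
2076 begins on a Wednesday and is a leap year.

2076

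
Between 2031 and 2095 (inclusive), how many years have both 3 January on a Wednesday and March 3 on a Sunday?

Check each year's weekday for 3 January and March 3:
  2031: Fri/Mon  2032: Sat/Wed  2033: Mon/Thu  2034: Tue/Fri  2035: Wed/Sat  2036: Thu/Mon  2037: Sat/Tue  2038: Sun/Wed  2039: Mon/Thu  2040: Tue/Sat  2041: Thu/Sun  2042: Fri/Mon  2043: Sat/Tue  2044: Sun/Thu  …(37 more)…  2082: Sat/Tue  2083: Sun/Wed  2084: Mon/Fri  2085: Wed/Sat  2086: Thu/Sun  2087: Fri/Mon  2088: Sat/Wed  2089: Mon/Thu  2090: Tue/Fri  2091: Wed/Sat  2092: Thu/Mon  2093: Sat/Tue  2094: Sun/Wed  2095: Mon/Thu
Both conditions hold in: 2052, 2080 — 2.

2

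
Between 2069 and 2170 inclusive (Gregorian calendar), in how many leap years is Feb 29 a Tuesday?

3

Leap years in 2069–2170: 24 of them.
Feb 29 weekday advances by 5 (mod 7) from one leap year to the next four years later (or differs when a century non-leap intervenes).
Leap-day weekdays: 2072:Mon 2076:Sat 2080:Thu 2084:Tue✓ 2088:Sun 2092:Fri 2096:Wed 2104:Fri 2108:Wed 2112:Mon 2116:Sat 2120:Thu 2124:Tue✓ 2128:Sun 2132:Fri 2136:Wed 2140:Mon 2144:Sat 2148:Thu 2152:Tue✓ 2156:Sun 2160:Fri 2164:Wed 2168:Mon
Tuesday: 2084, 2124, 2152 → 3.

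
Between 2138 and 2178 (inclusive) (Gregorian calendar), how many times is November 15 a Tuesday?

Track November 15's weekday year by year (advancing +1, or +2 across a Feb 29):
  2138: Sat  2139: Sun (+1)  2140: Tue (+2) ✓  2141: Wed (+1)  2142: Thu (+1)
  2143: Fri (+1)  2144: Sun (+2)  2145: Mon (+1)  2146: Tue (+1) ✓  2147: Wed (+1)
  2148: Fri (+2)  2149: Sat (+1)  2150: Sun (+1)  2151: Mon (+1)  … (13 more years) …
  2165: Fri (+1)  2166: Sat (+1)  2167: Sun (+1)  2168: Tue (+2) ✓  2169: Wed (+1)
  2170: Thu (+1)  2171: Fri (+1)  2172: Sun (+2)  2173: Mon (+1)  2174: Tue (+1) ✓
  2175: Wed (+1)  2176: Fri (+2)  2177: Sat (+1)  2178: Sun (+1)
Tuesday years: 2140, 2146, 2157, 2163, 2168, 2174 — 6 in total.

6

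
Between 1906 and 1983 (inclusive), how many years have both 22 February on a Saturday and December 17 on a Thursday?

Check each year's weekday for 22 February and December 17:
  1906: Thu/Mon  1907: Fri/Tue  1908: Sat/Thu ✓  1909: Mon/Fri  1910: Tue/Sat  1911: Wed/Sun  1912: Thu/Tue  1913: Sat/Wed  1914: Sun/Thu  1915: Mon/Fri  1916: Tue/Sun  1917: Thu/Mon  1918: Fri/Tue  1919: Sat/Wed  …(50 more)…  1970: Sun/Thu  1971: Mon/Fri  1972: Tue/Sun  1973: Thu/Mon  1974: Fri/Tue  1975: Sat/Wed  1976: Sun/Fri  1977: Tue/Sat  1978: Wed/Sun  1979: Thu/Mon  1980: Fri/Wed  1981: Sun/Thu  1982: Mon/Fri  1983: Tue/Sat
Both conditions hold in: 1908, 1936, 1964 — 3.

3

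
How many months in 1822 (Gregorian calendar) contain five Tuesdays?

5

A month of length L has five Tuesdays iff its first Tuesday is on day ≤ L−28 (so day 1–3 in a 31-day month, 1–2 in a 30-day month, day 1 in a leap February).
Checking each month of 1822: Jan starts Tue (31d) ✓; Feb starts Fri (28d); Mar starts Fri (31d); Apr starts Mon (30d) ✓; May starts Wed (31d); Jun starts Sat (30d); Jul starts Mon (31d) ✓; Aug starts Thu (31d); Sep starts Sun (30d); Oct starts Tue (31d) ✓; Nov starts Fri (30d); Dec starts Sun (31d) ✓.
Five-Tuesday months: January, April, July, October, December → 5.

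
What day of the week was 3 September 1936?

Thursday

January 1, 1936 is a Wednesday.
September 3 is day 247 of the year, i.e. 246 days after Jan 1.
246 mod 7 = 1, so advance 1 weekday from Wednesday: Thursday.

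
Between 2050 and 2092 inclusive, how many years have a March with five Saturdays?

19

March has 31 days; it has five Saturdays when Saturday falls among the first (month-length − 28) days — i.e. when March 1 is one of Saturday/Friday/Thursday.
March 1 by year: 2050:Tue 2051:Wed 2052:Fri✓ 2053:Sat✓ 2054:Sun 2055:Mon 2056:Wed 2057:Thu✓ 2058:Fri✓ 2059:Sat✓ 2060:Mon 2061:Tue 2062:Wed 2063:Thu✓ 2064:Sat✓ …(13 more)… 2078:Tue 2079:Wed 2080:Fri✓ 2081:Sat✓ 2082:Sun 2083:Mon 2084:Wed 2085:Thu✓ 2086:Fri✓ 2087:Sat✓ 2088:Mon 2089:Tue 2090:Wed 2091:Thu✓ 2092:Sat✓
Years with five Saturdays: 2052, 2053, 2057, 2058, 2059, 2063, 2064, 2068, 2069, 2070, 2074, 2075, 2080, 2081, 2085, 2086, 2087, 2091, 2092 → 19.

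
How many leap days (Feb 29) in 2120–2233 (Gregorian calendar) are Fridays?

Leap years in 2120–2233: 28 of them.
Feb 29 weekday advances by 5 (mod 7) from one leap year to the next four years later (or differs when a century non-leap intervenes).
Leap-day weekdays: 2120:Thu 2124:Tue 2128:Sun 2132:Fri✓ 2136:Wed 2140:Mon 2144:Sat 2148:Thu 2152:Tue 2156:Sun 2160:Fri✓ 2164:Wed 2168:Mon 2172:Sat 2176:Thu 2180:Tue 2184:Sun 2188:Fri✓ 2192:Wed 2196:Mon 2204:Wed 2208:Mon 2212:Sat 2216:Thu 2220:Tue 2224:Sun 2228:Fri✓ 2232:Wed
Friday: 2132, 2160, 2188, 2228 → 4.

4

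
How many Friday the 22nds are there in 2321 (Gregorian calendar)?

2

Check the 22nd of each month of 2321: Jan 22: Sat, Feb 22: Tue, Mar 22: Tue, Apr 22: Fri, May 22: Sun, Jun 22: Wed, Jul 22: Fri, Aug 22: Mon, Sep 22: Thu, Oct 22: Sat, Nov 22: Tue, Dec 22: Thu.
Friday occurs in April, July — 2 months.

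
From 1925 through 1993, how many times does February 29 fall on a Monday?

Leap years in 1925–1993: 17 of them.
Feb 29 weekday advances by 5 (mod 7) from one leap year to the next four years later (or differs when a century non-leap intervenes).
Leap-day weekdays: 1928:Wed 1932:Mon✓ 1936:Sat 1940:Thu 1944:Tue 1948:Sun 1952:Fri 1956:Wed 1960:Mon✓ 1964:Sat 1968:Thu 1972:Tue 1976:Sun 1980:Fri 1984:Wed 1988:Mon✓ 1992:Sat
Monday: 1932, 1960, 1988 → 3.

3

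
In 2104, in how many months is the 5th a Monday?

Check the 5th of each month of 2104: Jan 5: Sat, Feb 5: Tue, Mar 5: Wed, Apr 5: Sat, May 5: Mon, Jun 5: Thu, Jul 5: Sat, Aug 5: Tue, Sep 5: Fri, Oct 5: Sun, Nov 5: Wed, Dec 5: Fri.
Monday occurs in May — 1 month.

1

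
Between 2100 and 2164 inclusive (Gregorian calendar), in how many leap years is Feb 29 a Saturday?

Leap years in 2100–2164: 16 of them.
Feb 29 weekday advances by 5 (mod 7) from one leap year to the next four years later (or differs when a century non-leap intervenes).
Leap-day weekdays: 2104:Fri 2108:Wed 2112:Mon 2116:Sat✓ 2120:Thu 2124:Tue 2128:Sun 2132:Fri 2136:Wed 2140:Mon 2144:Sat✓ 2148:Thu 2152:Tue 2156:Sun 2160:Fri 2164:Wed
Saturday: 2116, 2144 → 2.

2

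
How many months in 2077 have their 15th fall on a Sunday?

1

Check the 15th of each month of 2077: Jan 15: Fri, Feb 15: Mon, Mar 15: Mon, Apr 15: Thu, May 15: Sat, Jun 15: Tue, Jul 15: Thu, Aug 15: Sun, Sep 15: Wed, Oct 15: Fri, Nov 15: Mon, Dec 15: Wed.
Sunday occurs in August — 1 month.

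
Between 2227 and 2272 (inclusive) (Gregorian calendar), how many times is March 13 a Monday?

6

Track March 13's weekday year by year (advancing +1, or +2 across a Feb 29):
  2227: Tue  2228: Thu (+2)  2229: Fri (+1)  2230: Sat (+1)  2231: Sun (+1)
  2232: Tue (+2)  2233: Wed (+1)  2234: Thu (+1)  2235: Fri (+1)  2236: Sun (+2)
  2237: Mon (+1) ✓  2238: Tue (+1)  2239: Wed (+1)  2240: Fri (+2)  … (18 more years) …
  2259: Sun (+1)  2260: Tue (+2)  2261: Wed (+1)  2262: Thu (+1)  2263: Fri (+1)
  2264: Sun (+2)  2265: Mon (+1) ✓  2266: Tue (+1)  2267: Wed (+1)  2268: Fri (+2)
  2269: Sat (+1)  2270: Sun (+1)  2271: Mon (+1) ✓  2272: Wed (+2)
Monday years: 2237, 2243, 2248, 2254, 2265, 2271 — 6 in total.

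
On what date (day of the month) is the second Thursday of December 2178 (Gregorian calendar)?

10

December 1, 2178 is a Tuesday, so the first Thursday is the 3rd.
The second Thursday is 3 + 7 = 10.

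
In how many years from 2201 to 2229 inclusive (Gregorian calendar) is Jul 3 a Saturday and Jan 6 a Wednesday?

Check each year's weekday for Jul 3 and Jan 6:
  2201: Fri/Tue  2202: Sat/Wed ✓  2203: Sun/Thu  2204: Tue/Fri  2205: Wed/Sun  2206: Thu/Mon  2207: Fri/Tue  2208: Sun/Wed  2209: Mon/Fri  2210: Tue/Sat  2211: Wed/Sun  2212: Fri/Mon  2213: Sat/Wed ✓  2214: Sun/Thu  2215: Mon/Fri  2216: Wed/Sat  2217: Thu/Mon  2218: Fri/Tue  2219: Sat/Wed ✓  2220: Mon/Thu  2221: Tue/Sat  2222: Wed/Sun  2223: Thu/Mon  2224: Sat/Tue  2225: Sun/Thu  2226: Mon/Fri  2227: Tue/Sat  2228: Thu/Sun  2229: Fri/Tue
Both conditions hold in: 2202, 2213, 2219 — 3.

3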